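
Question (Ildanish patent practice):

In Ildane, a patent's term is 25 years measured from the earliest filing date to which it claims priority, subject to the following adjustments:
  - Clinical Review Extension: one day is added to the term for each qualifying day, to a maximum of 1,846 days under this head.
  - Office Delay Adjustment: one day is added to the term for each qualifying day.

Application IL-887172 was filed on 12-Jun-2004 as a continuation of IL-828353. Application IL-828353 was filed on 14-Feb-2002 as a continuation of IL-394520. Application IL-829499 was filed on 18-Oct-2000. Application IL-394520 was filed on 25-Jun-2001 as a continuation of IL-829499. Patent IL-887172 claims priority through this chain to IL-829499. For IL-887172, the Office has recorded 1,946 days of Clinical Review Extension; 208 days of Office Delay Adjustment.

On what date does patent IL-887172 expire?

Earliest priority filing: 18 October 2000.
Base term: 18 October 2000 + 25 years → 18 October 2025.
Clinical Review Extension: 1946 days claimed exceeds the 1846-day cap, so +1846 days → 7 November 2030.
Office Delay Adjustment: +208 days → 3 June 2031.

2031-06-03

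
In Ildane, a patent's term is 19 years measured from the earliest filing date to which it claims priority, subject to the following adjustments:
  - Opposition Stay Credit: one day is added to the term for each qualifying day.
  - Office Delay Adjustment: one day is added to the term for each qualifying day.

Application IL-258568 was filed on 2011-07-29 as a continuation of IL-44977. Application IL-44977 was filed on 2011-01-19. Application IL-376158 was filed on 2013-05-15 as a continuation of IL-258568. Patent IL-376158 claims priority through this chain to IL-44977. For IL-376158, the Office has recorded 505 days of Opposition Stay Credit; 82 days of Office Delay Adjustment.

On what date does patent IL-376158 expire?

Earliest priority filing: 19 January 2011.
Base term: 19 January 2011 + 19 years → 19 January 2030.
Opposition Stay Credit: +505 days → 8 June 2031.
Office Delay Adjustment: +82 days → 29 August 2031.

2031-08-29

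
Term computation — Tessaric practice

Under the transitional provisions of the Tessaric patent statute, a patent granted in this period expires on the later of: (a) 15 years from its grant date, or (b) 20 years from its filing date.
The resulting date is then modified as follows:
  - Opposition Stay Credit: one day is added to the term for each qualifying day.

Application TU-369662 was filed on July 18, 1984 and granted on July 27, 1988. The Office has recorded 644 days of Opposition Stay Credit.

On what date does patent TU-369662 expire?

(a) grant + 15 years → 27 July 2003.
(b) filing + 20 years → 18 July 2004.
Later of the two: 18 July 2004.
Opposition Stay Credit: +644 days → 23 April 2006.

April 23, 2006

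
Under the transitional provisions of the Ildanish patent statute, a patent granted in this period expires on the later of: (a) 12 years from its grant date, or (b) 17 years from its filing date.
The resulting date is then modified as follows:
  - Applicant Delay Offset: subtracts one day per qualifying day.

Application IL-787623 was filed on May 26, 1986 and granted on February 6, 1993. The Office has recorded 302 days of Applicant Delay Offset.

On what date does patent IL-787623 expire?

(a) grant + 12 years → 6 February 2005.
(b) filing + 17 years → 26 May 2003.
Later of the two: 6 February 2005.
Applicant Delay Offset: −302 days → 10 April 2004.

2004-04-10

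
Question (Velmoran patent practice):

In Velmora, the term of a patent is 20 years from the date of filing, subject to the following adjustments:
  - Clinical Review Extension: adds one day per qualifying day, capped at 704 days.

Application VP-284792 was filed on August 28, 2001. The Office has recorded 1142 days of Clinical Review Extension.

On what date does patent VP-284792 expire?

Base term: filing date + 20 years → 28 August 2021.
Clinical Review Extension: 1142 days claimed exceeds the 704-day cap, so +704 days → 2 August 2023.

2023-08-02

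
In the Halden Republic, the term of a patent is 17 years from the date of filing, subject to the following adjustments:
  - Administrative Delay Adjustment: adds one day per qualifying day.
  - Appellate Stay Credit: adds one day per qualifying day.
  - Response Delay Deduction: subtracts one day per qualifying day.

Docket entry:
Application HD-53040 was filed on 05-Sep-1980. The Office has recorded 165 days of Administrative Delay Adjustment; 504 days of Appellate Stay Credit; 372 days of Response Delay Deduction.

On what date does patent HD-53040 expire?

1998-06-29

Base term: filing date + 17 years → 5 September 1997.
Administrative Delay Adjustment: +165 days → 17 February 1998.
Appellate Stay Credit: +504 days → 6 July 1999.
Response Delay Deduction: −372 days → 29 June 1998.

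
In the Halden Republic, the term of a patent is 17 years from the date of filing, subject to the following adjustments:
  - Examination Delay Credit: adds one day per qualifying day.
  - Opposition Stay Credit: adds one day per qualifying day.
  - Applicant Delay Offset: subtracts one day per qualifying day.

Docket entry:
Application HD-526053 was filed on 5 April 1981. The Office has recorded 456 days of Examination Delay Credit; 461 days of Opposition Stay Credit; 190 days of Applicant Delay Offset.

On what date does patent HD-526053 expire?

2000-04-01

Base term: filing date + 17 years → 5 April 1998.
Examination Delay Credit: +456 days → 5 July 1999.
Opposition Stay Credit: +461 days → 8 October 2000.
Applicant Delay Offset: −190 days → 1 April 2000.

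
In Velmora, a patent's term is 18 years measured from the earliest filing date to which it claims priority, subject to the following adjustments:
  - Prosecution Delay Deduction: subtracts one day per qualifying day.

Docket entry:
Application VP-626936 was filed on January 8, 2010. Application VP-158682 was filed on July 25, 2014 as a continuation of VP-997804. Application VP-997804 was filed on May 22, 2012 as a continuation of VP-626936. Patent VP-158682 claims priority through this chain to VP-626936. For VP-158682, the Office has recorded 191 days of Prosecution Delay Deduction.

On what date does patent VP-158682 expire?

2027-07-01

Earliest priority filing: 8 January 2010.
Base term: 8 January 2010 + 18 years → 8 January 2028.
Prosecution Delay Deduction: −191 days → 1 July 2027.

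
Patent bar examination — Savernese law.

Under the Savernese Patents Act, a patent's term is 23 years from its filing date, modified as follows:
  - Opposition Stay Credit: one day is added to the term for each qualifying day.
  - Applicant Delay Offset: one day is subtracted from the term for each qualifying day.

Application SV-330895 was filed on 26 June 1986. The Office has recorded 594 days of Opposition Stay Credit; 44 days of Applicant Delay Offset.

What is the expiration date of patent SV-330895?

Base term: filing date + 23 years → 26 June 2009.
Opposition Stay Credit: +594 days → 10 February 2011.
Applicant Delay Offset: −44 days → 28 December 2010.

2010-12-28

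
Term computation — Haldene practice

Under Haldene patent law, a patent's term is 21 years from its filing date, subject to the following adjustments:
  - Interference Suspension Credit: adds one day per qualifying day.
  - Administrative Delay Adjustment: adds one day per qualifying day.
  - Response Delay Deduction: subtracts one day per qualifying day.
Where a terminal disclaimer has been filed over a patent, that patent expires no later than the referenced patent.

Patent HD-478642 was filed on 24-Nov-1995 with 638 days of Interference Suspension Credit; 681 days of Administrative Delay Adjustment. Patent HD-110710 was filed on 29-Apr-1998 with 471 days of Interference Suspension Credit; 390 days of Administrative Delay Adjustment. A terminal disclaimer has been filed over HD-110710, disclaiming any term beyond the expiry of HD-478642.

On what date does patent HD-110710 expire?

2020-07-05

Natural term of HD-110710:
  Base: filing + 21 years → 29 April 2019.
  Interference Suspension Credit: +471 days → 12 August 2020.
  Administrative Delay Adjustment: +390 days → 6 September 2021.
Expiry of referenced patent HD-478642:
  Base: filing + 21 years → 24 November 2016.
  Interference Suspension Credit: +638 days → 24 August 2018.
  Administrative Delay Adjustment: +681 days → 5 July 2020.
Terminal disclaimer: HD-110710 expires on the earlier of 6 September 2021 and 5 July 2020.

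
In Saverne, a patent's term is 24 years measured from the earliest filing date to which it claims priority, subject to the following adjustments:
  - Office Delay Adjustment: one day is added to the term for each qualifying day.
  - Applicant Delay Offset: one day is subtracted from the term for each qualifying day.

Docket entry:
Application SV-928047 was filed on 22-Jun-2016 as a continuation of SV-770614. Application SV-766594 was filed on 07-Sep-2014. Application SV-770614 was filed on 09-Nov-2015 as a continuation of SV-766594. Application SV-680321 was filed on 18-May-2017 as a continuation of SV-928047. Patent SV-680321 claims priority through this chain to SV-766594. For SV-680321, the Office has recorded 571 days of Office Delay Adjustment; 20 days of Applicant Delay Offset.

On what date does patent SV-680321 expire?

2040-03-11

Earliest priority filing: 7 September 2014.
Base term: 7 September 2014 + 24 years → 7 September 2038.
Office Delay Adjustment: +571 days → 31 March 2040.
Applicant Delay Offset: −20 days → 11 March 2040.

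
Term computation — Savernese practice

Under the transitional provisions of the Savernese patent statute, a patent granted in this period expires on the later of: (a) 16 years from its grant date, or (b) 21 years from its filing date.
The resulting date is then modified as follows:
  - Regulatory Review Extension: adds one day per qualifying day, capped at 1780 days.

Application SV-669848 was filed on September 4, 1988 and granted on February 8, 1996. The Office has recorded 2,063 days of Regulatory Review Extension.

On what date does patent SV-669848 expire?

(a) grant + 16 years → 8 February 2012.
(b) filing + 21 years → 4 September 2009.
Later of the two: 8 February 2012.
Regulatory Review Extension: 2063 days claimed exceeds the 1780-day cap, so +1780 days → 23 December 2016.

December 23, 2016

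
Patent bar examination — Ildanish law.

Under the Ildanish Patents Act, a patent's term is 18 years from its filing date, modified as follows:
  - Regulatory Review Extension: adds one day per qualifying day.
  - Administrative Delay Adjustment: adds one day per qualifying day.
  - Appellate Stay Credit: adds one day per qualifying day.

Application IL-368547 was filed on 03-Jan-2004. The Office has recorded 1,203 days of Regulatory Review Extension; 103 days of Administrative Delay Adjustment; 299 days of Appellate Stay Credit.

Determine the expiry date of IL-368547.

2026-05-27

Base term: filing date + 18 years → 3 January 2022.
Regulatory Review Extension: +1203 days → 20 April 2025.
Administrative Delay Adjustment: +103 days → 1 August 2025.
Appellate Stay Credit: +299 days → 27 May 2026.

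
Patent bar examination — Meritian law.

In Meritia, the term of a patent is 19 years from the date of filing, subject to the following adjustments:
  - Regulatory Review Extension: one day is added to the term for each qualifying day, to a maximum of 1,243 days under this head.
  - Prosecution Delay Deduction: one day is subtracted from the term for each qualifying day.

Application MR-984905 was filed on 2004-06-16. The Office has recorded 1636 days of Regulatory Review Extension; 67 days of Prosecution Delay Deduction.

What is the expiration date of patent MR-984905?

September 4, 2026

Base term: filing date + 19 years → 16 June 2023.
Regulatory Review Extension: 1636 days claimed exceeds the 1243-day cap, so +1243 days → 10 November 2026.
Prosecution Delay Deduction: −67 days → 4 September 2026.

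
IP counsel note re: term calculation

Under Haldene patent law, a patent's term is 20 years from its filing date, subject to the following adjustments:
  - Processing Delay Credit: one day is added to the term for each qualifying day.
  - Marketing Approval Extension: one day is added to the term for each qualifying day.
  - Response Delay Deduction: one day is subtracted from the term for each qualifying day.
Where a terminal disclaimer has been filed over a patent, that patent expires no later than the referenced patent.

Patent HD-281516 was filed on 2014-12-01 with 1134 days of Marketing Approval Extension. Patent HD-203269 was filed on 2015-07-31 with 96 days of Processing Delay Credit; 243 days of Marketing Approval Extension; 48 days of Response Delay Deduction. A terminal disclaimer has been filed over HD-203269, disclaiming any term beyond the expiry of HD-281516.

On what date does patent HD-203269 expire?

Natural term of HD-203269:
  Base: filing + 20 years → 31 July 2035.
  Processing Delay Credit: +96 days → 4 November 2035.
  Marketing Approval Extension: +243 days → 4 July 2036.
  Response Delay Deduction: −48 days → 17 May 2036.
Expiry of referenced patent HD-281516:
  Base: filing + 20 years → 1 December 2034.
  Marketing Approval Extension: +1134 days → 8 January 2038.
Terminal disclaimer: HD-203269 expires on the earlier of 17 May 2036 and 8 January 2038.

2036-05-17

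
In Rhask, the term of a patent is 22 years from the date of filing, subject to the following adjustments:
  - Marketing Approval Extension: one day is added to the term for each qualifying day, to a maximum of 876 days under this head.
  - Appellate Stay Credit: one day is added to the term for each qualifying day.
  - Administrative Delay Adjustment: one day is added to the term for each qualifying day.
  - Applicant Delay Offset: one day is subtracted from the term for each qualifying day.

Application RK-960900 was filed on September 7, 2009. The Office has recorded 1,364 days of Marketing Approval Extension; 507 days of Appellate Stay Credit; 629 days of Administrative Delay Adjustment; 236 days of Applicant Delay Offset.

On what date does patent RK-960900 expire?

Base term: filing date + 22 years → 7 September 2031.
Marketing Approval Extension: 1364 days claimed exceeds the 876-day cap, so +876 days → 30 January 2034.
Appellate Stay Credit: +507 days → 21 June 2035.
Administrative Delay Adjustment: +629 days → 11 March 2037.
Applicant Delay Offset: −236 days → 18 July 2036.

July 18, 2036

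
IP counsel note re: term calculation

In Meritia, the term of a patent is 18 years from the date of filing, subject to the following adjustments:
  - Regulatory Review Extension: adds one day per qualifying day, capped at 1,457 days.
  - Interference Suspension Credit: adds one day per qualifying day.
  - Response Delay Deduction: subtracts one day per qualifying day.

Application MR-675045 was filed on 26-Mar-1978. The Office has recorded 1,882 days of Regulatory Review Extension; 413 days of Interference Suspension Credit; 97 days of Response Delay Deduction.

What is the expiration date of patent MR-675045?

Base term: filing date + 18 years → 26 March 1996.
Regulatory Review Extension: 1882 days claimed exceeds the 1457-day cap, so +1457 days → 22 March 2000.
Interference Suspension Credit: +413 days → 9 May 2001.
Response Delay Deduction: −97 days → 1 February 2001.

February 1, 2001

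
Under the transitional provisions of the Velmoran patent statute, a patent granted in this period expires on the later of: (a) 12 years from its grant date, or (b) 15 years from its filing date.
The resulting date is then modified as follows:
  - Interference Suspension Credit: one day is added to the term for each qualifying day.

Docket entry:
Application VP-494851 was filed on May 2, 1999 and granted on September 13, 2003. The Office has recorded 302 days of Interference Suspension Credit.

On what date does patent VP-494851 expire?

July 11, 2016

(a) grant + 12 years → 13 September 2015.
(b) filing + 15 years → 2 May 2014.
Later of the two: 13 September 2015.
Interference Suspension Credit: +302 days → 11 July 2016.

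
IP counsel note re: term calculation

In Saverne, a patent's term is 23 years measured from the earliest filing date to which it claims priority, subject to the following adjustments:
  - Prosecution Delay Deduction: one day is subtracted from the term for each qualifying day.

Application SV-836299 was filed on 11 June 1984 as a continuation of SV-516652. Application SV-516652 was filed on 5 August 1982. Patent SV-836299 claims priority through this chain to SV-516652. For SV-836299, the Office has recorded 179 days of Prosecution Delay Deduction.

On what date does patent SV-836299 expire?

February 7, 2005

Earliest priority filing: 5 August 1982.
Base term: 5 August 1982 + 23 years → 5 August 2005.
Prosecution Delay Deduction: −179 days → 7 February 2005.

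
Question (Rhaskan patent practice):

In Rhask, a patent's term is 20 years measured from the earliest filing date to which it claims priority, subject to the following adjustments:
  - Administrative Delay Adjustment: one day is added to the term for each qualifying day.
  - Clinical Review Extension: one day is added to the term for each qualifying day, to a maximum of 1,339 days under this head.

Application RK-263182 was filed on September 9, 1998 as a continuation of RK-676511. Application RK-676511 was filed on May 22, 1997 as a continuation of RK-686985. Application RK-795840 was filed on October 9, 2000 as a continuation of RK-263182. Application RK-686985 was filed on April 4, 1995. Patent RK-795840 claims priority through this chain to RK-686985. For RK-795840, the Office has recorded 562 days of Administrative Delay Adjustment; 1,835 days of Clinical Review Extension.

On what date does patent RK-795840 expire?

June 17, 2020

Earliest priority filing: 4 April 1995.
Base term: 4 April 1995 + 20 years → 4 April 2015.
Administrative Delay Adjustment: +562 days → 17 October 2016.
Clinical Review Extension: 1835 days claimed exceeds the 1339-day cap, so +1339 days → 17 June 2020.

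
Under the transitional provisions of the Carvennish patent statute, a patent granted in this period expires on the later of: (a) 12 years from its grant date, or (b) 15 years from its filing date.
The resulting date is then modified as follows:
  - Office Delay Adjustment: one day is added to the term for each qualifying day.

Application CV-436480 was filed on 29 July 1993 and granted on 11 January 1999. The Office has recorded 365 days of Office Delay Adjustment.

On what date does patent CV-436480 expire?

(a) grant + 12 years → 11 January 2011.
(b) filing + 15 years → 29 July 2008.
Later of the two: 11 January 2011.
Office Delay Adjustment: +365 days → 11 January 2012.

2012-01-11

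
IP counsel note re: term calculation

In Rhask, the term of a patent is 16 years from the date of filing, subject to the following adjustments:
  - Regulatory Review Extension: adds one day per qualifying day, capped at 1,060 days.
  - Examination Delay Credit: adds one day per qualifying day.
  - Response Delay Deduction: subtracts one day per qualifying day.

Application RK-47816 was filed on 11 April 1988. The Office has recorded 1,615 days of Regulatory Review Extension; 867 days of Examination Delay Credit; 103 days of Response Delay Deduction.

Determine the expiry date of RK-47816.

Base term: filing date + 16 years → 11 April 2004.
Regulatory Review Extension: 1615 days claimed exceeds the 1060-day cap, so +1060 days → 7 March 2007.
Examination Delay Credit: +867 days → 21 July 2009.
Response Delay Deduction: −103 days → 9 April 2009.

2009-04-09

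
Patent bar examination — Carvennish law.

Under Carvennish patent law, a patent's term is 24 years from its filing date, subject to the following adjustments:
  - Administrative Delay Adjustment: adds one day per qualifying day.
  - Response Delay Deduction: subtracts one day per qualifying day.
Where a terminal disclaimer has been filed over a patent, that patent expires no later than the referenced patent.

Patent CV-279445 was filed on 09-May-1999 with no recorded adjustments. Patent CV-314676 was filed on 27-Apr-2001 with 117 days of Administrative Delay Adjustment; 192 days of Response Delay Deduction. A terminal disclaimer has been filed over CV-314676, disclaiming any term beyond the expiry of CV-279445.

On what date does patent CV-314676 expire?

Natural term of CV-314676:
  Base: filing + 24 years → 27 April 2025.
  Administrative Delay Adjustment: +117 days → 22 August 2025.
  Response Delay Deduction: −192 days → 11 February 2025.
Expiry of referenced patent CV-279445:
  Base: filing + 24 years → 9 May 2023.
Terminal disclaimer: CV-314676 expires on the earlier of 11 February 2025 and 9 May 2023.

May 9, 2023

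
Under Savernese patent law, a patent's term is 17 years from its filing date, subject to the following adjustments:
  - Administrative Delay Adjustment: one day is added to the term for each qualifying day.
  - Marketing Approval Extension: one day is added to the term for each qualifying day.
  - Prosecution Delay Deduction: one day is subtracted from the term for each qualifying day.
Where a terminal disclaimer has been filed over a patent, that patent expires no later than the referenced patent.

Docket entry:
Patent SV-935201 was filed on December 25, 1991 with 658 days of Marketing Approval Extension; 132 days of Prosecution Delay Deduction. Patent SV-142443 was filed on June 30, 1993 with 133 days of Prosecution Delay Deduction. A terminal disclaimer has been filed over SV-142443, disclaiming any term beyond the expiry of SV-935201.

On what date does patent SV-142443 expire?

2010-02-17

Natural term of SV-142443:
  Base: filing + 17 years → 30 June 2010.
  Prosecution Delay Deduction: −133 days → 17 February 2010.
Expiry of referenced patent SV-935201:
  Base: filing + 17 years → 25 December 2008.
  Marketing Approval Extension: +658 days → 14 October 2010.
  Prosecution Delay Deduction: −132 days → 4 June 2010.
Terminal disclaimer: SV-142443 expires on the earlier of 17 February 2010 and 4 June 2010.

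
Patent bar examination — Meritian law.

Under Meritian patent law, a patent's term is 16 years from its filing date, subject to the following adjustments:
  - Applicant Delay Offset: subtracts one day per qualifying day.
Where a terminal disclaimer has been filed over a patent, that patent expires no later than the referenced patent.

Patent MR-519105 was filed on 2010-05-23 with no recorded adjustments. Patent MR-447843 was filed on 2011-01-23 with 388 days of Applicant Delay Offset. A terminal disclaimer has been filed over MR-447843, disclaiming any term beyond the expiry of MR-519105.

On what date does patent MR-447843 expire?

Natural term of MR-447843:
  Base: filing + 16 years → 23 January 2027.
  Applicant Delay Offset: −388 days → 31 December 2025.
Expiry of referenced patent MR-519105:
  Base: filing + 16 years → 23 May 2026.
Terminal disclaimer: MR-447843 expires on the earlier of 31 December 2025 and 23 May 2026.

2025-12-31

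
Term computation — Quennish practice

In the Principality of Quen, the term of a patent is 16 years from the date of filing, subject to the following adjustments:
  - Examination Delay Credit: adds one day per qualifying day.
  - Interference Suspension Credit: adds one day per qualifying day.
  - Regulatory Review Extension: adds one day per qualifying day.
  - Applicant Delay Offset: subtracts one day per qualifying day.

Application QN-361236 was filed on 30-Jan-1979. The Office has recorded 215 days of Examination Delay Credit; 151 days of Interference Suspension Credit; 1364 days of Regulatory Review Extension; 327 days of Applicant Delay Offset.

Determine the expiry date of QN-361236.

December 3, 1998

Base term: filing date + 16 years → 30 January 1995.
Examination Delay Credit: +215 days → 2 September 1995.
Interference Suspension Credit: +151 days → 31 January 1996.
Regulatory Review Extension: +1364 days → 26 October 1999.
Applicant Delay Offset: −327 days → 3 December 1998.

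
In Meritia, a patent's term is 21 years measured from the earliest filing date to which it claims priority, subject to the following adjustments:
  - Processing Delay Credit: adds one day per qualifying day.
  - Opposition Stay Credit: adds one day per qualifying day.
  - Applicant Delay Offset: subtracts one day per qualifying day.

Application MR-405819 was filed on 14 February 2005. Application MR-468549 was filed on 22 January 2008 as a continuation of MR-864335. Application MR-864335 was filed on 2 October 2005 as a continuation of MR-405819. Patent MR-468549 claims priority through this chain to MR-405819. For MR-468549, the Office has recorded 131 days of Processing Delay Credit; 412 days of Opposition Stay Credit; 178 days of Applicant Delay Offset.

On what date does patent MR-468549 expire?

2027-02-14

Earliest priority filing: 14 February 2005.
Base term: 14 February 2005 + 21 years → 14 February 2026.
Processing Delay Credit: +131 days → 25 June 2026.
Opposition Stay Credit: +412 days → 11 August 2027.
Applicant Delay Offset: −178 days → 14 February 2027.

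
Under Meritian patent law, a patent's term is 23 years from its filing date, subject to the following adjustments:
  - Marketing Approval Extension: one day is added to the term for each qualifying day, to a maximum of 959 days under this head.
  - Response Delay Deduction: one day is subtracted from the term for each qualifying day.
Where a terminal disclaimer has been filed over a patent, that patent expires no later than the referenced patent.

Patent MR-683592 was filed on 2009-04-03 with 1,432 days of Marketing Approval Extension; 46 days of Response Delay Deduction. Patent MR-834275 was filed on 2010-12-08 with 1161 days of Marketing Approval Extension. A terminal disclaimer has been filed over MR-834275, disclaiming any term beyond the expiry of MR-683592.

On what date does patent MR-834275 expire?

Natural term of MR-834275:
  Base: filing + 23 years → 8 December 2033.
  Marketing Approval Extension: 1161 days claimed exceeds the 959-day cap, so +959 days → 24 July 2036.
Expiry of referenced patent MR-683592:
  Base: filing + 23 years → 3 April 2032.
  Marketing Approval Extension: 1432 days claimed exceeds the 959-day cap, so +959 days → 18 November 2034.
  Response Delay Deduction: −46 days → 3 October 2034.
Terminal disclaimer: MR-834275 expires on the earlier of 24 July 2036 and 3 October 2034.

2034-10-03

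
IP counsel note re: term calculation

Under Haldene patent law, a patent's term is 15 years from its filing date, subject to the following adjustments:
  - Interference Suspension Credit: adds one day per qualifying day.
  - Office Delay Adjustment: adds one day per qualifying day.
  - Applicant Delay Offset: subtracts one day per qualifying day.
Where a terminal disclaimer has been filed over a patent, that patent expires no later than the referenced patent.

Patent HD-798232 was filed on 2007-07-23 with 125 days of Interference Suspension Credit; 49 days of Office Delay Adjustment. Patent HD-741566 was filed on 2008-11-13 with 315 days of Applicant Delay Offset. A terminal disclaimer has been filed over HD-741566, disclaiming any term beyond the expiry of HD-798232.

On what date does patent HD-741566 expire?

Natural term of HD-741566:
  Base: filing + 15 years → 13 November 2023.
  Applicant Delay Offset: −315 days → 2 January 2023.
Expiry of referenced patent HD-798232:
  Base: filing + 15 years → 23 July 2022.
  Interference Suspension Credit: +125 days → 25 November 2022.
  Office Delay Adjustment: +49 days → 13 January 2023.
Terminal disclaimer: HD-741566 expires on the earlier of 2 January 2023 and 13 January 2023.

2023-01-02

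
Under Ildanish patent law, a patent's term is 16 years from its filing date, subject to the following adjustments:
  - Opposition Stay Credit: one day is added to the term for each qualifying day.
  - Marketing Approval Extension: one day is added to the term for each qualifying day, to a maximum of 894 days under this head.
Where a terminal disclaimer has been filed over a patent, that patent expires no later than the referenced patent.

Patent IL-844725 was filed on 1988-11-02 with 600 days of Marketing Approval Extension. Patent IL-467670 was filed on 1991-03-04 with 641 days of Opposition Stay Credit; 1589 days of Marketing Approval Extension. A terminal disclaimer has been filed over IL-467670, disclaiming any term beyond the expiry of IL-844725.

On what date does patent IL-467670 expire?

Natural term of IL-467670:
  Base: filing + 16 years → 4 March 2007.
  Opposition Stay Credit: +641 days → 4 December 2008.
  Marketing Approval Extension: 1589 days claimed exceeds the 894-day cap, so +894 days → 17 May 2011.
Expiry of referenced patent IL-844725:
  Base: filing + 16 years → 2 November 2004.
  Marketing Approval Extension: 600 days (within the 894-day cap) → +600 days → 25 June 2006.
Terminal disclaimer: IL-467670 expires on the earlier of 17 May 2011 and 25 June 2006.

June 25, 2006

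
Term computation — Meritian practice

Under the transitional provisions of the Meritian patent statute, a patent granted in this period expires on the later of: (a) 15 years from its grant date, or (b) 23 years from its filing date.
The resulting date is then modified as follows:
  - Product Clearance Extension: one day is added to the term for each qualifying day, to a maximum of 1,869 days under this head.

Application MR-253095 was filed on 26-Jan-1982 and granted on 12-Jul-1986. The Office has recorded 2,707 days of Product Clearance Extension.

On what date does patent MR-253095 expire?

March 10, 2010

(a) grant + 15 years → 12 July 2001.
(b) filing + 23 years → 26 January 2005.
Later of the two: 26 January 2005.
Product Clearance Extension: 2707 days claimed exceeds the 1869-day cap, so +1869 days → 10 March 2010.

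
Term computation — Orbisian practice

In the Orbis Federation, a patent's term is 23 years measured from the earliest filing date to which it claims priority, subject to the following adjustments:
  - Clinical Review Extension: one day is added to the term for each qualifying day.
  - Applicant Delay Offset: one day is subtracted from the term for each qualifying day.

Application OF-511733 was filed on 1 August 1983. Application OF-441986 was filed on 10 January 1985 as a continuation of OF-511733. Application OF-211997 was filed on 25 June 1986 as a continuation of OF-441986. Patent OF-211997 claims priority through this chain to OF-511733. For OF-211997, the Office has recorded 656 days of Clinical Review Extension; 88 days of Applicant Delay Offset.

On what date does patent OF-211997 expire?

February 20, 2008

Earliest priority filing: 1 August 1983.
Base term: 1 August 1983 + 23 years → 1 August 2006.
Clinical Review Extension: +656 days → 18 May 2008.
Applicant Delay Offset: −88 days → 20 February 2008.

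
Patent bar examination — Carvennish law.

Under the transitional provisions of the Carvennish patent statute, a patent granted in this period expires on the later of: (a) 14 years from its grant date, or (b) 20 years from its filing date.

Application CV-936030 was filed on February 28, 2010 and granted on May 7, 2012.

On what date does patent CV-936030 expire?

February 28, 2030

(a) grant + 14 years → 7 May 2026.
(b) filing + 20 years → 28 February 2030.
Later of the two: 28 February 2030.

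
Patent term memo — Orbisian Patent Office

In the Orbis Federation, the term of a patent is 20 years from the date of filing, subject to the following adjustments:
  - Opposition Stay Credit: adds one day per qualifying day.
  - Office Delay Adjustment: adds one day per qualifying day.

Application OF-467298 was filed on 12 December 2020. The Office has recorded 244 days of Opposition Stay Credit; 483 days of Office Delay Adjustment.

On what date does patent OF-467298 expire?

December 9, 2042

Base term: filing date + 20 years → 12 December 2040.
Opposition Stay Credit: +244 days → 13 August 2041.
Office Delay Adjustment: +483 days → 9 December 2042.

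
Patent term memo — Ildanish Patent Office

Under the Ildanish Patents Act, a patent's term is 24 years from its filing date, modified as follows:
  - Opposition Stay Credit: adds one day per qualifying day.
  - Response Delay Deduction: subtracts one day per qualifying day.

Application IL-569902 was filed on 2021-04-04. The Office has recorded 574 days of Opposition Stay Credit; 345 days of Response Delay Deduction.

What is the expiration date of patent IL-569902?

2045-11-19

Base term: filing date + 24 years → 4 April 2045.
Opposition Stay Credit: +574 days → 30 October 2046.
Response Delay Deduction: −345 days → 19 November 2045.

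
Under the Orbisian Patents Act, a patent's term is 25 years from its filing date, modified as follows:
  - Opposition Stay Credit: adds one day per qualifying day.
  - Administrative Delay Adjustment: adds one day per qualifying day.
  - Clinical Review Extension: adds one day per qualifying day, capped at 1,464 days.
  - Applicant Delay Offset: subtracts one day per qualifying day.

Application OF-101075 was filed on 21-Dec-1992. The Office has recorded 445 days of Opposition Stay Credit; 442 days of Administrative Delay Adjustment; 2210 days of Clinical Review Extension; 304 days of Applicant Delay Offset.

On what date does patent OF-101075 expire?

Base term: filing date + 25 years → 21 December 2017.
Opposition Stay Credit: +445 days → 11 March 2019.
Administrative Delay Adjustment: +442 days → 26 May 2020.
Clinical Review Extension: 2210 days claimed exceeds the 1464-day cap, so +1464 days → 29 May 2024.
Applicant Delay Offset: −304 days → 30 July 2023.

July 30, 2023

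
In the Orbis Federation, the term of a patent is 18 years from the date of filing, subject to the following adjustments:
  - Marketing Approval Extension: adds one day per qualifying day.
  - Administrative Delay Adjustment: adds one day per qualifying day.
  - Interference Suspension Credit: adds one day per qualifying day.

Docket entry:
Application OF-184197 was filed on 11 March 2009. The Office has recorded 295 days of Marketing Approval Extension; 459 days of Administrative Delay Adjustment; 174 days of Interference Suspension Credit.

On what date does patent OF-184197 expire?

Base term: filing date + 18 years → 11 March 2027.
Marketing Approval Extension: +295 days → 31 December 2027.
Administrative Delay Adjustment: +459 days → 3 April 2029.
Interference Suspension Credit: +174 days → 24 September 2029.

2029-09-24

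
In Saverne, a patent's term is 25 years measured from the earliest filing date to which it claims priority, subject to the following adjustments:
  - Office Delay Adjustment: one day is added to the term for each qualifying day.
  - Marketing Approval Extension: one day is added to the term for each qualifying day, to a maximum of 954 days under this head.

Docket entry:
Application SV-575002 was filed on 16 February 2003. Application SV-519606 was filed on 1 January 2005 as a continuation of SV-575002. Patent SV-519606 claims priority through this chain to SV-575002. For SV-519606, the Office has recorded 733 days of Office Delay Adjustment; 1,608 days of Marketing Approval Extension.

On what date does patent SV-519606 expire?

Earliest priority filing: 16 February 2003.
Base term: 16 February 2003 + 25 years → 16 February 2028.
Office Delay Adjustment: +733 days → 18 February 2030.
Marketing Approval Extension: 1608 days claimed exceeds the 954-day cap, so +954 days → 29 September 2032.

2032-09-29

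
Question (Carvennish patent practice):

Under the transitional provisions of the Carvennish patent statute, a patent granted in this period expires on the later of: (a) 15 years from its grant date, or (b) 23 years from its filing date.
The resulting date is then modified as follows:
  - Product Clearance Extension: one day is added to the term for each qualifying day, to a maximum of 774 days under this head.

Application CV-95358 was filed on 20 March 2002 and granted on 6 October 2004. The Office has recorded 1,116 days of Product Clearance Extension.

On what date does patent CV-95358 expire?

(a) grant + 15 years → 6 October 2019.
(b) filing + 23 years → 20 March 2025.
Later of the two: 20 March 2025.
Product Clearance Extension: 1116 days claimed exceeds the 774-day cap, so +774 days → 3 May 2027.

May 3, 2027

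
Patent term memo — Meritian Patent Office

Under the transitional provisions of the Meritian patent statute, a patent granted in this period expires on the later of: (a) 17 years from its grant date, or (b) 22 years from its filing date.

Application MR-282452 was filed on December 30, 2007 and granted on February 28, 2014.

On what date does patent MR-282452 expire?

2031-02-28

(a) grant + 17 years → 28 February 2031.
(b) filing + 22 years → 30 December 2029.
Later of the two: 28 February 2031.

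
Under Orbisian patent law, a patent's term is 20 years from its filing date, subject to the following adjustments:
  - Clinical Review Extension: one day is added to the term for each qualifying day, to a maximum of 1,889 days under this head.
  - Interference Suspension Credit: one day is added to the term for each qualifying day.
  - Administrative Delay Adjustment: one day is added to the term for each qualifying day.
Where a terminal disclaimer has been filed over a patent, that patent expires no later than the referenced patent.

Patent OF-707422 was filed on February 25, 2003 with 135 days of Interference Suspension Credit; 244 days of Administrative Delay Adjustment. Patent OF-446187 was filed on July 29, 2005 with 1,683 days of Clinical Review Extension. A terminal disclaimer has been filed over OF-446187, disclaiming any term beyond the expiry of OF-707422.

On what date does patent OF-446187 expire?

2024-03-10

Natural term of OF-446187:
  Base: filing + 20 years → 29 July 2025.
  Clinical Review Extension: 1683 days (within the 1889-day cap) → +1683 days → 8 March 2030.
Expiry of referenced patent OF-707422:
  Base: filing + 20 years → 25 February 2023.
  Interference Suspension Credit: +135 days → 10 July 2023.
  Administrative Delay Adjustment: +244 days → 10 March 2024.
Terminal disclaimer: OF-446187 expires on the earlier of 8 March 2030 and 10 March 2024.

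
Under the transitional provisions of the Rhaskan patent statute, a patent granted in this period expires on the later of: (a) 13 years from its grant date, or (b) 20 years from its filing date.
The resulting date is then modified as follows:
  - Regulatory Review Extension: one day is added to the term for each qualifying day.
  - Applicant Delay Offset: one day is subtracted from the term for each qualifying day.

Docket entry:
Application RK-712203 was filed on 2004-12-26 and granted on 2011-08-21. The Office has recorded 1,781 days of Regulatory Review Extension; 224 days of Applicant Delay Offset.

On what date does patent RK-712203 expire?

April 1, 2029

(a) grant + 13 years → 21 August 2024.
(b) filing + 20 years → 26 December 2024.
Later of the two: 26 December 2024.
Regulatory Review Extension: +1781 days → 11 November 2029.
Applicant Delay Offset: −224 days → 1 April 2029.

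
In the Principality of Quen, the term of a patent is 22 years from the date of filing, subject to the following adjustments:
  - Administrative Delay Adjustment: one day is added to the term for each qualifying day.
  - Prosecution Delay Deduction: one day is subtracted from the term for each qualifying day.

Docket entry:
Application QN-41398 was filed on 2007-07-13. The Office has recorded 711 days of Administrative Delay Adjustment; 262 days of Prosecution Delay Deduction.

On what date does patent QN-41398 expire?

Base term: filing date + 22 years → 13 July 2029.
Administrative Delay Adjustment: +711 days → 24 June 2031.
Prosecution Delay Deduction: −262 days → 5 October 2030.

October 5, 2030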